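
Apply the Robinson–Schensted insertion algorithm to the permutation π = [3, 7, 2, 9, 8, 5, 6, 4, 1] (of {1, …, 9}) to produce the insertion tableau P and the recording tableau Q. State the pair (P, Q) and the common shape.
P = [1, 4, 6] / [2, 5, 8] / [3] / [7] / [9];  Q = [1, 2, 4] / [3, 5, 7] / [6] / [8] / [9];  common shape = (3, 3, 1, 1, 1)

Row-insert the values π_1, π_2, … into P one at a time, bumping the leftmost entry strictly greater than the inserted value down to the next row. The recording tableau Q records, in position (i, j), the step at which that cell was added to P.
  Insert 3 (step 1): P = [3];  Q = [1]
  Insert 7 (step 2): P = [3, 7];  Q = [1, 2]
  Insert 2 (step 3): P = [2, 7] / [3];  Q = [1, 2] / [3]
  Insert 9 (step 4): P = [2, 7, 9] / [3];  Q = [1, 2, 4] / [3]
  Insert 8 (step 5): P = [2, 7, 8] / [3, 9];  Q = [1, 2, 4] / [3, 5]
  Insert 5 (step 6): P = [2, 5, 8] / [3, 7] / [9];  Q = [1, 2, 4] / [3, 5] / [6]
  Insert 6 (step 7): P = [2, 5, 6] / [3, 7, 8] / [9];  Q = [1, 2, 4] / [3, 5, 7] / [6]
  Insert 4 (step 8): P = [2, 4, 6] / [3, 5, 8] / [7] / [9];  Q = [1, 2, 4] / [3, 5, 7] / [6] / [8]
  Insert 1 (step 9): P = [1, 4, 6] / [2, 5, 8] / [3] / [7] / [9];  Q = [1, 2, 4] / [3, 5, 7] / [6] / [8] / [9]
Final shape: (3, 3, 1, 1, 1).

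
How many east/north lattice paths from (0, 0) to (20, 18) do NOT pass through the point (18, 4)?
Number of paths = 33577122810

Total paths from (0, 0) to (20, 18): C(38, 20) = 33578000610. Paths through (18, 4): (paths (0, 0) → (18, 4)) × (paths (18, 4) → (20, 18)) = C(22, 18) · C(16, 2) = 7315 · 120 = 877800. Avoidance count = 33578000610 − 877800 = 33577122810.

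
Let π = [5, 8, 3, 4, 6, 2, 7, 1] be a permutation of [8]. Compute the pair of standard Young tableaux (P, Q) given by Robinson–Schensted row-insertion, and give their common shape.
P = [1, 4, 6, 7] / [2, 8] / [3] / [5];  Q = [1, 2, 5, 7] / [3, 4] / [6] / [8];  common shape = (4, 2, 1, 1)

Row-insert the values π_1, π_2, … into P one at a time, bumping the leftmost entry strictly greater than the inserted value down to the next row. The recording tableau Q records, in position (i, j), the step at which that cell was added to P.
  Insert 5 (step 1): P = [5];  Q = [1]
  Insert 8 (step 2): P = [5, 8];  Q = [1, 2]
  Insert 3 (step 3): P = [3, 8] / [5];  Q = [1, 2] / [3]
  Insert 4 (step 4): P = [3, 4] / [5, 8];  Q = [1, 2] / [3, 4]
  Insert 6 (step 5): P = [3, 4, 6] / [5, 8];  Q = [1, 2, 5] / [3, 4]
  Insert 2 (step 6): P = [2, 4, 6] / [3, 8] / [5];  Q = [1, 2, 5] / [3, 4] / [6]
  Insert 7 (step 7): P = [2, 4, 6, 7] / [3, 8] / [5];  Q = [1, 2, 5, 7] / [3, 4] / [6]
  Insert 1 (step 8): P = [1, 4, 6, 7] / [2, 8] / [3] / [5];  Q = [1, 2, 5, 7] / [3, 4] / [6] / [8]
Final shape: (4, 2, 1, 1).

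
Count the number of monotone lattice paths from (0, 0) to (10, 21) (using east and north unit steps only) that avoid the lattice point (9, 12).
Number of paths = 41412865

Total paths from (0, 0) to (10, 21): C(31, 10) = 44352165. Paths through (9, 12): (paths (0, 0) → (9, 12)) × (paths (9, 12) → (10, 21)) = C(21, 9) · C(10, 1) = 293930 · 10 = 2939300. Avoidance count = 44352165 − 2939300 = 41412865.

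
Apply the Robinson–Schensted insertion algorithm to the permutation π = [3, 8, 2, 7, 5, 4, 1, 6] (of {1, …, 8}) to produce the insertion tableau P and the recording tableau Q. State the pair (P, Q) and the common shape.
P = [1, 4, 6] / [2, 5] / [3] / [7] / [8];  Q = [1, 2, 8] / [3, 4] / [5] / [6] / [7];  common shape = (3, 2, 1, 1, 1)

Row-insert the values π_1, π_2, … into P one at a time, bumping the leftmost entry strictly greater than the inserted value down to the next row. The recording tableau Q records, in position (i, j), the step at which that cell was added to P.
  Insert 3 (step 1): P = [3];  Q = [1]
  Insert 8 (step 2): P = [3, 8];  Q = [1, 2]
  Insert 2 (step 3): P = [2, 8] / [3];  Q = [1, 2] / [3]
  Insert 7 (step 4): P = [2, 7] / [3, 8];  Q = [1, 2] / [3, 4]
  Insert 5 (step 5): P = [2, 5] / [3, 7] / [8];  Q = [1, 2] / [3, 4] / [5]
  Insert 4 (step 6): P = [2, 4] / [3, 5] / [7] / [8];  Q = [1, 2] / [3, 4] / [5] / [6]
  Insert 1 (step 7): P = [1, 4] / [2, 5] / [3] / [7] / [8];  Q = [1, 2] / [3, 4] / [5] / [6] / [7]
  Insert 6 (step 8): P = [1, 4, 6] / [2, 5] / [3] / [7] / [8];  Q = [1, 2, 8] / [3, 4] / [5] / [6] / [7]
Final shape: (3, 2, 1, 1, 1).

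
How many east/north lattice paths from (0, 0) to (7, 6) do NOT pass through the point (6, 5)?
Number of paths = 792

Total paths from (0, 0) to (7, 6): C(13, 7) = 1716. Paths through (6, 5): (paths (0, 0) → (6, 5)) × (paths (6, 5) → (7, 6)) = C(11, 6) · C(2, 1) = 462 · 2 = 924. Avoidance count = 1716 − 924 = 792.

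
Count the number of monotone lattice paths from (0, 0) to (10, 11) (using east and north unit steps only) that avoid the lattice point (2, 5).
Number of paths = 289653

Total paths from (0, 0) to (10, 11): C(21, 10) = 352716. Paths through (2, 5): (paths (0, 0) → (2, 5)) × (paths (2, 5) → (10, 11)) = C(7, 2) · C(14, 8) = 21 · 3003 = 63063. Avoidance count = 352716 − 63063 = 289653.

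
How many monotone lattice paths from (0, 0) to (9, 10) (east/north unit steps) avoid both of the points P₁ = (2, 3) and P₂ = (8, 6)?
Number of paths = 47243

Inclusion–exclusion. Total paths: C(19, 9) = 92378. Through P₁: C(5, 2)·C(14, 7) = 34320. Through P₂: C(14, 8)·C(5, 1) = 15015. Since P₁ is strictly southwest of P₂, a monotone path through both must visit P₁ then P₂; paths through both = C(5, 2)·C(9, 6)·C(5, 1) = 4200. Avoid both = 92378 − 34320 − 15015 + 4200 = 47243.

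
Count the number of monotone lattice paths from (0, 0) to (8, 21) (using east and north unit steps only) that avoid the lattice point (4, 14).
Number of paths = 3282345

Total paths from (0, 0) to (8, 21): C(29, 8) = 4292145. Paths through (4, 14): (paths (0, 0) → (4, 14)) × (paths (4, 14) → (8, 21)) = C(18, 4) · C(11, 4) = 3060 · 330 = 1009800. Avoidance count = 4292145 − 1009800 = 3282345.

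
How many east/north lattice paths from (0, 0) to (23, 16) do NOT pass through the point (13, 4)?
Number of paths = 36172243510

Total paths from (0, 0) to (23, 16): C(39, 23) = 37711260990. Paths through (13, 4): (paths (0, 0) → (13, 4)) × (paths (13, 4) → (23, 16)) = C(17, 13) · C(22, 10) = 2380 · 646646 = 1539017480. Avoidance count = 37711260990 − 1539017480 = 36172243510.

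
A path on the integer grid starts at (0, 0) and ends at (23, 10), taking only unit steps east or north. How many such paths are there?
Number of paths = 92561040

A monotone lattice path from (0, 0) to (23, 10) consists of 23 east steps and 10 north steps in some order, so it is determined by which 23 of the 33 steps are east. The count is C(33, 23) = 92561040.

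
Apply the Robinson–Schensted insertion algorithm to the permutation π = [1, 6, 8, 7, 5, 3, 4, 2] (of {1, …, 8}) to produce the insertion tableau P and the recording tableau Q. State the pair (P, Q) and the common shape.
P = [1, 2, 4] / [3, 7] / [5] / [6] / [8];  Q = [1, 2, 3] / [4, 7] / [5] / [6] / [8];  common shape = (3, 2, 1, 1, 1)

Row-insert the values π_1, π_2, … into P one at a time, bumping the leftmost entry strictly greater than the inserted value down to the next row. The recording tableau Q records, in position (i, j), the step at which that cell was added to P.
  Insert 1 (step 1): P = [1];  Q = [1]
  Insert 6 (step 2): P = [1, 6];  Q = [1, 2]
  Insert 8 (step 3): P = [1, 6, 8];  Q = [1, 2, 3]
  Insert 7 (step 4): P = [1, 6, 7] / [8];  Q = [1, 2, 3] / [4]
  Insert 5 (step 5): P = [1, 5, 7] / [6] / [8];  Q = [1, 2, 3] / [4] / [5]
  Insert 3 (step 6): P = [1, 3, 7] / [5] / [6] / [8];  Q = [1, 2, 3] / [4] / [5] / [6]
  Insert 4 (step 7): P = [1, 3, 4] / [5, 7] / [6] / [8];  Q = [1, 2, 3] / [4, 7] / [5] / [6]
  Insert 2 (step 8): P = [1, 2, 4] / [3, 7] / [5] / [6] / [8];  Q = [1, 2, 3] / [4, 7] / [5] / [6] / [8]
Final shape: (3, 2, 1, 1, 1).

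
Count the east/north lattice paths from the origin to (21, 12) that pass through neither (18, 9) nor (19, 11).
Number of paths = 139380345

Inclusion–exclusion. Total paths: C(33, 21) = 354817320. Through P₁: C(27, 18)·C(6, 3) = 93736500. Through P₂: C(30, 19)·C(3, 2) = 163881900. Since P₁ is strictly southwest of P₂, a monotone path through both must visit P₁ then P₂; paths through both = C(27, 18)·C(3, 1)·C(3, 2) = 42181425. Avoid both = 354817320 − 93736500 − 163881900 + 42181425 = 139380345.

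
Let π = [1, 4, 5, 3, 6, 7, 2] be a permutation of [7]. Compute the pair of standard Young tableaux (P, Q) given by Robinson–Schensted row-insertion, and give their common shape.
P = [1, 2, 5, 6, 7] / [3] / [4];  Q = [1, 2, 3, 5, 6] / [4] / [7];  common shape = (5, 1, 1)

Row-insert the values π_1, π_2, … into P one at a time, bumping the leftmost entry strictly greater than the inserted value down to the next row. The recording tableau Q records, in position (i, j), the step at which that cell was added to P.
  Insert 1 (step 1): P = [1];  Q = [1]
  Insert 4 (step 2): P = [1, 4];  Q = [1, 2]
  Insert 5 (step 3): P = [1, 4, 5];  Q = [1, 2, 3]
  Insert 3 (step 4): P = [1, 3, 5] / [4];  Q = [1, 2, 3] / [4]
  Insert 6 (step 5): P = [1, 3, 5, 6] / [4];  Q = [1, 2, 3, 5] / [4]
  Insert 7 (step 6): P = [1, 3, 5, 6, 7] / [4];  Q = [1, 2, 3, 5, 6] / [4]
  Insert 2 (step 7): P = [1, 2, 5, 6, 7] / [3] / [4];  Q = [1, 2, 3, 5, 6] / [4] / [7]
Final shape: (5, 1, 1).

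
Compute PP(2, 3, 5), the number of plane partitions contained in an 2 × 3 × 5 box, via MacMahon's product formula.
PP(2, 3, 5) = 1176

Evaluate the triple product over i = 1..2, j = 1..3, k = 1..5. The factors are (2/1) · (3/2) · (4/3) · (5/4) · (6/5) · (3/2) · (4/3) · (5/4) · … (30 factors total). The numerators and denominators telescope so the product is an integer; carrying out the multiplication exactly gives PP(2, 3, 5) = 1176.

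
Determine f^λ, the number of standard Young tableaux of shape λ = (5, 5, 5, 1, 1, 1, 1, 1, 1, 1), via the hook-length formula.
# SYT of shape (5, 5, 5, 1, 1, 1, 1, 1, 1, 1) = 98489160

Hook-length formula: f^λ = n! / Π hook(c), product over all cells c of the Young diagram. For λ = (5, 5, 5, 1, 1, 1, 1, 1, 1, 1), n = 22 boxes. Hook lengths by row (left-to-right, top-to-bottom): [14, 6, 5, 4, 3]; [13, 5, 4, 3, 2]; [12, 4, 3, 2, 1]; [7]; [6]; [5]; [4]; [3]; [2]; [1]. Product of hooks = 11412430848000. So f^λ = 22! / 11412430848000 = 1124000727777607680000 / 11412430848000 = 98489160.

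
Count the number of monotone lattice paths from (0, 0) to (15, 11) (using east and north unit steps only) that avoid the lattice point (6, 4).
Number of paths = 5323760

Total paths from (0, 0) to (15, 11): C(26, 15) = 7726160. Paths through (6, 4): (paths (0, 0) → (6, 4)) × (paths (6, 4) → (15, 11)) = C(10, 6) · C(16, 9) = 210 · 11440 = 2402400. Avoidance count = 7726160 − 2402400 = 5323760.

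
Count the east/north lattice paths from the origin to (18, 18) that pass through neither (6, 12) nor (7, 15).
Number of paths = 8695464372

Inclusion–exclusion. Total paths: C(36, 18) = 9075135300. Through P₁: C(18, 6)·C(18, 12) = 344622096. Through P₂: C(22, 7)·C(14, 11) = 62078016. Since P₁ is strictly southwest of P₂, a monotone path through both must visit P₁ then P₂; paths through both = C(18, 6)·C(4, 1)·C(14, 11) = 27029184. Avoid both = 9075135300 − 344622096 − 62078016 + 27029184 = 8695464372.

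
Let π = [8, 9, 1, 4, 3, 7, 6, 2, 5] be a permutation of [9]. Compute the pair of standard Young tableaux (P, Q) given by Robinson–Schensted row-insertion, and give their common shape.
P = [1, 2, 5] / [3, 6] / [4, 7] / [8, 9];  Q = [1, 2, 6] / [3, 4] / [5, 7] / [8, 9];  common shape = (3, 2, 2, 2)

Row-insert the values π_1, π_2, … into P one at a time, bumping the leftmost entry strictly greater than the inserted value down to the next row. The recording tableau Q records, in position (i, j), the step at which that cell was added to P.
  Insert 8 (step 1): P = [8];  Q = [1]
  Insert 9 (step 2): P = [8, 9];  Q = [1, 2]
  Insert 1 (step 3): P = [1, 9] / [8];  Q = [1, 2] / [3]
  Insert 4 (step 4): P = [1, 4] / [8, 9];  Q = [1, 2] / [3, 4]
  Insert 3 (step 5): P = [1, 3] / [4, 9] / [8];  Q = [1, 2] / [3, 4] / [5]
  Insert 7 (step 6): P = [1, 3, 7] / [4, 9] / [8];  Q = [1, 2, 6] / [3, 4] / [5]
  Insert 6 (step 7): P = [1, 3, 6] / [4, 7] / [8, 9];  Q = [1, 2, 6] / [3, 4] / [5, 7]
  Insert 2 (step 8): P = [1, 2, 6] / [3, 7] / [4, 9] / [8];  Q = [1, 2, 6] / [3, 4] / [5, 7] / [8]
  Insert 5 (step 9): P = [1, 2, 5] / [3, 6] / [4, 7] / [8, 9];  Q = [1, 2, 6] / [3, 4] / [5, 7] / [8, 9]
Final shape: (3, 2, 2, 2).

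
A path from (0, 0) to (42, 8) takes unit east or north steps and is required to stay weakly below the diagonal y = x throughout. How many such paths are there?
Number of paths = 436994250

By the reflection principle (André's argument), the number of monotone paths to (42, 8) with n ≤ m that never go above y = x is C(50, 42) − C(50, 43) = 536878650 − 99884400 = 436994250.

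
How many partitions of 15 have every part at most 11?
p(15, parts ≤ 11) = 169

Partitions of 15 with all parts ≤ 11: 11+4, 11+3+1, 11+2+2, 11+2+1+1, 11+1+1+1+1, 10+5, 10+4+1, 10+3+2, 10+3+1+1, 10+2+2+1, 10+2+1+1+1, 10+1+1+1+1+1, 9+6, 9+5+1, 9+4+2, 9+4+1+1, 9+3+3, 9+3+2+1, 9+3+1+1+1, 9+2+2+2, 9+2+2+1+1, 9+2+1+1+1+1, 9+1+1+1+1+1+1, 8+7, 8+6+1, 8+5+2, 8+5+1+1, 8+4+3, 8+4+2+1, 8+4+1+1+1, … (169 total). Count = 169.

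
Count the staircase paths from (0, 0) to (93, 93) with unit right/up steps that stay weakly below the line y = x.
C_93 = 60960876535340415751462563580829648891969728907438000

These NE paths below the diagonal are counted by the Catalan number C_n = (1/(n + 1)) · C(2n, n). For n = 93: C_93 = (1/94) · C(186, 93) = 5730322394321999080637480976597986995845154517299172000/94 = 60960876535340415751462563580829648891969728907438000.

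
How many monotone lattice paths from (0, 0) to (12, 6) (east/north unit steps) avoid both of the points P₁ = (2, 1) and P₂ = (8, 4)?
Number of paths = 5910

Inclusion–exclusion. Total paths: C(18, 12) = 18564. Through P₁: C(3, 2)·C(15, 10) = 9009. Through P₂: C(12, 8)·C(6, 4) = 7425. Since P₁ is strictly southwest of P₂, a monotone path through both must visit P₁ then P₂; paths through both = C(3, 2)·C(9, 6)·C(6, 4) = 3780. Avoid both = 18564 − 9009 − 7425 + 3780 = 5910.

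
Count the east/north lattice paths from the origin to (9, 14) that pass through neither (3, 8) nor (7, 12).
Number of paths = 431702

Inclusion–exclusion. Total paths: C(23, 9) = 817190. Through P₁: C(11, 3)·C(12, 6) = 152460. Through P₂: C(19, 7)·C(4, 2) = 302328. Since P₁ is strictly southwest of P₂, a monotone path through both must visit P₁ then P₂; paths through both = C(11, 3)·C(8, 4)·C(4, 2) = 69300. Avoid both = 817190 − 152460 − 302328 + 69300 = 431702.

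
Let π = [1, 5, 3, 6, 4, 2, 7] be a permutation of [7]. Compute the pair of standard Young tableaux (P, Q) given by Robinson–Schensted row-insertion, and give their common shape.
P = [1, 2, 4, 7] / [3, 6] / [5];  Q = [1, 2, 4, 7] / [3, 5] / [6];  common shape = (4, 2, 1)

Row-insert the values π_1, π_2, … into P one at a time, bumping the leftmost entry strictly greater than the inserted value down to the next row. The recording tableau Q records, in position (i, j), the step at which that cell was added to P.
  Insert 1 (step 1): P = [1];  Q = [1]
  Insert 5 (step 2): P = [1, 5];  Q = [1, 2]
  Insert 3 (step 3): P = [1, 3] / [5];  Q = [1, 2] / [3]
  Insert 6 (step 4): P = [1, 3, 6] / [5];  Q = [1, 2, 4] / [3]
  Insert 4 (step 5): P = [1, 3, 4] / [5, 6];  Q = [1, 2, 4] / [3, 5]
  Insert 2 (step 6): P = [1, 2, 4] / [3, 6] / [5];  Q = [1, 2, 4] / [3, 5] / [6]
  Insert 7 (step 7): P = [1, 2, 4, 7] / [3, 6] / [5];  Q = [1, 2, 4, 7] / [3, 5] / [6]
Final shape: (4, 2, 1).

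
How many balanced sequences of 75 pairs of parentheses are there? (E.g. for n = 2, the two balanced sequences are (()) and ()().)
C_75 = 1221395654430378811828760722007962130791020

These balanced parentheses are counted by the Catalan number C_n = (1/(n + 1)) · C(2n, n). For n = 75: C_75 = (1/76) · C(150, 75) = 92826069736708789698985814872605121940117520/76 = 1221395654430378811828760722007962130791020.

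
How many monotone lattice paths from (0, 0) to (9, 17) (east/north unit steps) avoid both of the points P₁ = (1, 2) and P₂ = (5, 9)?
Number of paths = 1152668

Inclusion–exclusion. Total paths: C(26, 9) = 3124550. Through P₁: C(3, 1)·C(23, 8) = 1470942. Through P₂: C(14, 5)·C(12, 4) = 990990. Since P₁ is strictly southwest of P₂, a monotone path through both must visit P₁ then P₂; paths through both = C(3, 1)·C(11, 4)·C(12, 4) = 490050. Avoid both = 3124550 − 1470942 − 990990 + 490050 = 1152668.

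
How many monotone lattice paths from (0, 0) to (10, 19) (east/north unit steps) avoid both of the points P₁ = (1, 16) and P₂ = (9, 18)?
Number of paths = 10654150

Inclusion–exclusion. Total paths: C(29, 10) = 20030010. Through P₁: C(17, 1)·C(12, 9) = 3740. Through P₂: C(27, 9)·C(2, 1) = 9373650. Since P₁ is strictly southwest of P₂, a monotone path through both must visit P₁ then P₂; paths through both = C(17, 1)·C(10, 8)·C(2, 1) = 1530. Avoid both = 20030010 − 3740 − 9373650 + 1530 = 10654150.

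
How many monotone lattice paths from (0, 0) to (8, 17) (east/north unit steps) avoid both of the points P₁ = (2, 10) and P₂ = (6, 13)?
Number of paths = 595989

Inclusion–exclusion. Total paths: C(25, 8) = 1081575. Through P₁: C(12, 2)·C(13, 6) = 113256. Through P₂: C(19, 6)·C(6, 2) = 406980. Since P₁ is strictly southwest of P₂, a monotone path through both must visit P₁ then P₂; paths through both = C(12, 2)·C(7, 4)·C(6, 2) = 34650. Avoid both = 1081575 − 113256 − 406980 + 34650 = 595989.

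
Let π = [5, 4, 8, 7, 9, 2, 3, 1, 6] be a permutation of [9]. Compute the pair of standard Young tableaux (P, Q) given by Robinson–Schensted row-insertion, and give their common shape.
P = [1, 3, 6] / [2, 7, 9] / [4, 8] / [5];  Q = [1, 3, 5] / [2, 4, 9] / [6, 7] / [8];  common shape = (3, 3, 2, 1)

Row-insert the values π_1, π_2, … into P one at a time, bumping the leftmost entry strictly greater than the inserted value down to the next row. The recording tableau Q records, in position (i, j), the step at which that cell was added to P.
  Insert 5 (step 1): P = [5];  Q = [1]
  Insert 4 (step 2): P = [4] / [5];  Q = [1] / [2]
  Insert 8 (step 3): P = [4, 8] / [5];  Q = [1, 3] / [2]
  Insert 7 (step 4): P = [4, 7] / [5, 8];  Q = [1, 3] / [2, 4]
  Insert 9 (step 5): P = [4, 7, 9] / [5, 8];  Q = [1, 3, 5] / [2, 4]
  Insert 2 (step 6): P = [2, 7, 9] / [4, 8] / [5];  Q = [1, 3, 5] / [2, 4] / [6]
  Insert 3 (step 7): P = [2, 3, 9] / [4, 7] / [5, 8];  Q = [1, 3, 5] / [2, 4] / [6, 7]
  Insert 1 (step 8): P = [1, 3, 9] / [2, 7] / [4, 8] / [5];  Q = [1, 3, 5] / [2, 4] / [6, 7] / [8]
  Insert 6 (step 9): P = [1, 3, 6] / [2, 7, 9] / [4, 8] / [5];  Q = [1, 3, 5] / [2, 4, 9] / [6, 7] / [8]
Final shape: (3, 3, 2, 1).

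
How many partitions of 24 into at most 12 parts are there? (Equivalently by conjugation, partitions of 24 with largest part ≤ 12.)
p(24, parts ≤ 12) = 1380

Use the recurrence p(n, m) = p(n, m−1) + p(n−m, m): either the largest part is < m (count p(n, m−1)) or the largest part is exactly m (remove one copy of m, count p(n−m, m)). With p(0, ·) = 1 this gives p(24, parts ≤ 12) = 1380. (By conjugating Young diagrams, this also counts partitions of 24 into at most 12 parts.)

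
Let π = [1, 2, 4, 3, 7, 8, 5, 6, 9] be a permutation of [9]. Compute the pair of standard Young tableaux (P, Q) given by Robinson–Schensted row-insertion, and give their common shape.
P = [1, 2, 3, 5, 6, 9] / [4, 7, 8];  Q = [1, 2, 3, 5, 6, 9] / [4, 7, 8];  common shape = (6, 3)

Row-insert the values π_1, π_2, … into P one at a time, bumping the leftmost entry strictly greater than the inserted value down to the next row. The recording tableau Q records, in position (i, j), the step at which that cell was added to P.
  Insert 1 (step 1): P = [1];  Q = [1]
  Insert 2 (step 2): P = [1, 2];  Q = [1, 2]
  Insert 4 (step 3): P = [1, 2, 4];  Q = [1, 2, 3]
  Insert 3 (step 4): P = [1, 2, 3] / [4];  Q = [1, 2, 3] / [4]
  Insert 7 (step 5): P = [1, 2, 3, 7] / [4];  Q = [1, 2, 3, 5] / [4]
  Insert 8 (step 6): P = [1, 2, 3, 7, 8] / [4];  Q = [1, 2, 3, 5, 6] / [4]
  Insert 5 (step 7): P = [1, 2, 3, 5, 8] / [4, 7];  Q = [1, 2, 3, 5, 6] / [4, 7]
  Insert 6 (step 8): P = [1, 2, 3, 5, 6] / [4, 7, 8];  Q = [1, 2, 3, 5, 6] / [4, 7, 8]
  Insert 9 (step 9): P = [1, 2, 3, 5, 6, 9] / [4, 7, 8];  Q = [1, 2, 3, 5, 6, 9] / [4, 7, 8]
Final shape: (6, 3).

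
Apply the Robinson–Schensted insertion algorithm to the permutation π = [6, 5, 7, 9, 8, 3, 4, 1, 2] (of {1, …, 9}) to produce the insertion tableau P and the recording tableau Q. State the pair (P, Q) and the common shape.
P = [1, 2, 8] / [3, 4] / [5, 7] / [6, 9];  Q = [1, 3, 4] / [2, 5] / [6, 7] / [8, 9];  common shape = (3, 2, 2, 2)

Row-insert the values π_1, π_2, … into P one at a time, bumping the leftmost entry strictly greater than the inserted value down to the next row. The recording tableau Q records, in position (i, j), the step at which that cell was added to P.
  Insert 6 (step 1): P = [6];  Q = [1]
  Insert 5 (step 2): P = [5] / [6];  Q = [1] / [2]
  Insert 7 (step 3): P = [5, 7] / [6];  Q = [1, 3] / [2]
  Insert 9 (step 4): P = [5, 7, 9] / [6];  Q = [1, 3, 4] / [2]
  Insert 8 (step 5): P = [5, 7, 8] / [6, 9];  Q = [1, 3, 4] / [2, 5]
  Insert 3 (step 6): P = [3, 7, 8] / [5, 9] / [6];  Q = [1, 3, 4] / [2, 5] / [6]
  Insert 4 (step 7): P = [3, 4, 8] / [5, 7] / [6, 9];  Q = [1, 3, 4] / [2, 5] / [6, 7]
  Insert 1 (step 8): P = [1, 4, 8] / [3, 7] / [5, 9] / [6];  Q = [1, 3, 4] / [2, 5] / [6, 7] / [8]
  Insert 2 (step 9): P = [1, 2, 8] / [3, 4] / [5, 7] / [6, 9];  Q = [1, 3, 4] / [2, 5] / [6, 7] / [8, 9]
Final shape: (3, 2, 2, 2).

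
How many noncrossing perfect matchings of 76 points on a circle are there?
C_38 = 176733862787006701400

These noncrossing handshakes are counted by the Catalan number C_n = (1/(n + 1)) · C(2n, n). For n = 38: C_38 = (1/39) · C(76, 38) = 6892620648693261354600/39 = 176733862787006701400.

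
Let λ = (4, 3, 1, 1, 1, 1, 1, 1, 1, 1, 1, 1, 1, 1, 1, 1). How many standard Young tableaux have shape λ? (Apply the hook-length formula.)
# SYT of shape (4, 3, 1, 1, 1, 1, 1, 1, 1, 1, 1, 1, 1, 1, 1, 1) = 75600

Hook-length formula: f^λ = n! / Π hook(c), product over all cells c of the Young diagram. For λ = (4, 3, 1, 1, 1, 1, 1, 1, 1, 1, 1, 1, 1, 1, 1, 1), n = 21 boxes. Hook lengths by row (left-to-right, top-to-bottom): [19, 4, 3, 1]; [17, 2, 1]; [14]; [13]; [12]; [11]; [10]; [9]; [8]; [7]; [6]; [5]; [4]; [3]; [2]; [1]. Product of hooks = 675806113382400. So f^λ = 21! / 675806113382400 = 51090942171709440000 / 675806113382400 = 75600.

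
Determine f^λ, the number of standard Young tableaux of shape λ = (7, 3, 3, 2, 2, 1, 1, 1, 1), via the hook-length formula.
# SYT of shape (7, 3, 3, 2, 2, 1, 1, 1, 1) = 279351072

Hook-length formula: f^λ = n! / Π hook(c), product over all cells c of the Young diagram. For λ = (7, 3, 3, 2, 2, 1, 1, 1, 1), n = 21 boxes. Hook lengths by row (left-to-right, top-to-bottom): [15, 10, 7, 4, 3, 2, 1]; [10, 5, 2]; [9, 4, 1]; [7, 2]; [6, 1]; [4]; [3]; [2]; [1]. Product of hooks = 182891520000. So f^λ = 21! / 182891520000 = 51090942171709440000 / 182891520000 = 279351072.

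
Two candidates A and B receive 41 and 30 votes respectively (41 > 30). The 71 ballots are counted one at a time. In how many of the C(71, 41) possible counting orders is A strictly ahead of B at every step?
Strict-lead orderings = 14849393674136062888

Total orderings of the 71 votes with 41 for A: C(71, 41) = 95846086442150951368. By the Bertrand ballot formula (Cycle Lemma / reflection principle), the number of orderings in which A is strictly ahead of B throughout is (p − q)/(p + q) · C(p + q, p) = (41 − 30)/(41 + 30) · 95846086442150951368 = 14849393674136062888.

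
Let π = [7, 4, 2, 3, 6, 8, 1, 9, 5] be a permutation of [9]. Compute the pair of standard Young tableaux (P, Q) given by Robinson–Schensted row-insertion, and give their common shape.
P = [1, 3, 5, 8, 9] / [2, 6] / [4] / [7];  Q = [1, 4, 5, 6, 8] / [2, 9] / [3] / [7];  common shape = (5, 2, 1, 1)

Row-insert the values π_1, π_2, … into P one at a time, bumping the leftmost entry strictly greater than the inserted value down to the next row. The recording tableau Q records, in position (i, j), the step at which that cell was added to P.
  Insert 7 (step 1): P = [7];  Q = [1]
  Insert 4 (step 2): P = [4] / [7];  Q = [1] / [2]
  Insert 2 (step 3): P = [2] / [4] / [7];  Q = [1] / [2] / [3]
  Insert 3 (step 4): P = [2, 3] / [4] / [7];  Q = [1, 4] / [2] / [3]
  Insert 6 (step 5): P = [2, 3, 6] / [4] / [7];  Q = [1, 4, 5] / [2] / [3]
  Insert 8 (step 6): P = [2, 3, 6, 8] / [4] / [7];  Q = [1, 4, 5, 6] / [2] / [3]
  Insert 1 (step 7): P = [1, 3, 6, 8] / [2] / [4] / [7];  Q = [1, 4, 5, 6] / [2] / [3] / [7]
  Insert 9 (step 8): P = [1, 3, 6, 8, 9] / [2] / [4] / [7];  Q = [1, 4, 5, 6, 8] / [2] / [3] / [7]
  Insert 5 (step 9): P = [1, 3, 5, 8, 9] / [2, 6] / [4] / [7];  Q = [1, 4, 5, 6, 8] / [2, 9] / [3] / [7]
Final shape: (5, 2, 1, 1).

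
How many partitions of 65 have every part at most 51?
p(65, parts ≤ 51) = 2012185

Use the recurrence p(n, m) = p(n, m−1) + p(n−m, m): either the largest part is < m (count p(n, m−1)) or the largest part is exactly m (remove one copy of m, count p(n−m, m)). With p(0, ·) = 1 this gives p(65, parts ≤ 51) = 2012185. (By conjugating Young diagrams, this also counts partitions of 65 into at most 51 parts.)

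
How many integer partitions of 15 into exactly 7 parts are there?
p(15, 7 parts) = 21

Partitions of n into exactly k parts ↔ partitions of n − k into at most k parts (subtract 1 from each part). For n = 15, k = 7, the partitions are: 9+1+1+1+1+1+1, 8+2+1+1+1+1+1, 7+3+1+1+1+1+1, 7+2+2+1+1+1+1, 6+4+1+1+1+1+1, 6+3+2+1+1+1+1, 6+2+2+2+1+1+1, 5+5+1+1+1+1+1, 5+4+2+1+1+1+1, 5+3+3+1+1+1+1, 5+3+2+2+1+1+1, 5+2+2+2+2+1+1, 4+4+3+1+1+1+1, 4+4+2+2+1+1+1, 4+3+3+2+1+1+1, 4+3+2+2+2+1+1, 4+2+2+2+2+2+1, 3+3+3+3+1+1+1, 3+3+3+2+2+1+1, 3+3+2+2+2+2+1, 3+2+2+2+2+2+2. Count = 21.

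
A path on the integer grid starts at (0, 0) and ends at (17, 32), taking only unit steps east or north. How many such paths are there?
Number of paths = 6499270398159

A monotone lattice path from (0, 0) to (17, 32) consists of 17 east steps and 32 north steps in some order, so it is determined by which 17 of the 49 steps are east. The count is C(49, 17) = 6499270398159.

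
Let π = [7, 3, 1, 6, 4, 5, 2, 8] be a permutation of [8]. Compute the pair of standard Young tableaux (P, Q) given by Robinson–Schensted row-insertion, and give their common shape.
P = [1, 2, 5, 8] / [3, 4] / [6] / [7];  Q = [1, 4, 6, 8] / [2, 5] / [3] / [7];  common shape = (4, 2, 1, 1)

Row-insert the values π_1, π_2, … into P one at a time, bumping the leftmost entry strictly greater than the inserted value down to the next row. The recording tableau Q records, in position (i, j), the step at which that cell was added to P.
  Insert 7 (step 1): P = [7];  Q = [1]
  Insert 3 (step 2): P = [3] / [7];  Q = [1] / [2]
  Insert 1 (step 3): P = [1] / [3] / [7];  Q = [1] / [2] / [3]
  Insert 6 (step 4): P = [1, 6] / [3] / [7];  Q = [1, 4] / [2] / [3]
  Insert 4 (step 5): P = [1, 4] / [3, 6] / [7];  Q = [1, 4] / [2, 5] / [3]
  Insert 5 (step 6): P = [1, 4, 5] / [3, 6] / [7];  Q = [1, 4, 6] / [2, 5] / [3]
  Insert 2 (step 7): P = [1, 2, 5] / [3, 4] / [6] / [7];  Q = [1, 4, 6] / [2, 5] / [3] / [7]
  Insert 8 (step 8): P = [1, 2, 5, 8] / [3, 4] / [6] / [7];  Q = [1, 4, 6, 8] / [2, 5] / [3] / [7]
Final shape: (4, 2, 1, 1).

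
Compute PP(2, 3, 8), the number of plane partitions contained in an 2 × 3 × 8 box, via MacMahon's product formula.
PP(2, 3, 8) = 9075

Evaluate the triple product over i = 1..2, j = 1..3, k = 1..8. The factors are (2/1) · (3/2) · (4/3) · (5/4) · (6/5) · (7/6) · (8/7) · (9/8) · … (48 factors total). The numerators and denominators telescope so the product is an integer; carrying out the multiplication exactly gives PP(2, 3, 8) = 9075.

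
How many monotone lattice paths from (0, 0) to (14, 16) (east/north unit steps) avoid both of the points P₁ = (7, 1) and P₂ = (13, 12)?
Number of paths = 118551863

Inclusion–exclusion. Total paths: C(30, 14) = 145422675. Through P₁: C(8, 7)·C(22, 7) = 1364352. Through P₂: C(25, 13)·C(5, 1) = 26001500. Since P₁ is strictly southwest of P₂, a monotone path through both must visit P₁ then P₂; paths through both = C(8, 7)·C(17, 6)·C(5, 1) = 495040. Avoid both = 145422675 − 1364352 − 26001500 + 495040 = 118551863.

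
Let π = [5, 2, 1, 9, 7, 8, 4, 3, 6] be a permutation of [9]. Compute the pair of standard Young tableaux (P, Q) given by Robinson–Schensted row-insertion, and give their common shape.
P = [1, 3, 6] / [2, 4, 8] / [5, 7] / [9];  Q = [1, 4, 6] / [2, 5, 9] / [3, 7] / [8];  common shape = (3, 3, 2, 1)

Row-insert the values π_1, π_2, … into P one at a time, bumping the leftmost entry strictly greater than the inserted value down to the next row. The recording tableau Q records, in position (i, j), the step at which that cell was added to P.
  Insert 5 (step 1): P = [5];  Q = [1]
  Insert 2 (step 2): P = [2] / [5];  Q = [1] / [2]
  Insert 1 (step 3): P = [1] / [2] / [5];  Q = [1] / [2] / [3]
  Insert 9 (step 4): P = [1, 9] / [2] / [5];  Q = [1, 4] / [2] / [3]
  Insert 7 (step 5): P = [1, 7] / [2, 9] / [5];  Q = [1, 4] / [2, 5] / [3]
  Insert 8 (step 6): P = [1, 7, 8] / [2, 9] / [5];  Q = [1, 4, 6] / [2, 5] / [3]
  Insert 4 (step 7): P = [1, 4, 8] / [2, 7] / [5, 9];  Q = [1, 4, 6] / [2, 5] / [3, 7]
  Insert 3 (step 8): P = [1, 3, 8] / [2, 4] / [5, 7] / [9];  Q = [1, 4, 6] / [2, 5] / [3, 7] / [8]
  Insert 6 (step 9): P = [1, 3, 6] / [2, 4, 8] / [5, 7] / [9];  Q = [1, 4, 6] / [2, 5, 9] / [3, 7] / [8]
Final shape: (3, 3, 2, 1).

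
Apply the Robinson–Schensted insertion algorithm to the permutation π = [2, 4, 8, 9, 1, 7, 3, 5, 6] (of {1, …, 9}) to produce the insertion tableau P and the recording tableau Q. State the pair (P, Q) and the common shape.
P = [1, 3, 5, 6] / [2, 4, 7, 9] / [8];  Q = [1, 2, 3, 4] / [5, 6, 8, 9] / [7];  common shape = (4, 4, 1)

Row-insert the values π_1, π_2, … into P one at a time, bumping the leftmost entry strictly greater than the inserted value down to the next row. The recording tableau Q records, in position (i, j), the step at which that cell was added to P.
  Insert 2 (step 1): P = [2];  Q = [1]
  Insert 4 (step 2): P = [2, 4];  Q = [1, 2]
  Insert 8 (step 3): P = [2, 4, 8];  Q = [1, 2, 3]
  Insert 9 (step 4): P = [2, 4, 8, 9];  Q = [1, 2, 3, 4]
  Insert 1 (step 5): P = [1, 4, 8, 9] / [2];  Q = [1, 2, 3, 4] / [5]
  Insert 7 (step 6): P = [1, 4, 7, 9] / [2, 8];  Q = [1, 2, 3, 4] / [5, 6]
  Insert 3 (step 7): P = [1, 3, 7, 9] / [2, 4] / [8];  Q = [1, 2, 3, 4] / [5, 6] / [7]
  Insert 5 (step 8): P = [1, 3, 5, 9] / [2, 4, 7] / [8];  Q = [1, 2, 3, 4] / [5, 6, 8] / [7]
  Insert 6 (step 9): P = [1, 3, 5, 6] / [2, 4, 7, 9] / [8];  Q = [1, 2, 3, 4] / [5, 6, 8, 9] / [7]
Final shape: (4, 4, 1).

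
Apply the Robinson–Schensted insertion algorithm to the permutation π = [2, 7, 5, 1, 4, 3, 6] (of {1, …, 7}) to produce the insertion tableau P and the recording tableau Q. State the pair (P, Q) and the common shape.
P = [1, 3, 6] / [2, 4] / [5] / [7];  Q = [1, 2, 7] / [3, 5] / [4] / [6];  common shape = (3, 2, 1, 1)

Row-insert the values π_1, π_2, … into P one at a time, bumping the leftmost entry strictly greater than the inserted value down to the next row. The recording tableau Q records, in position (i, j), the step at which that cell was added to P.
  Insert 2 (step 1): P = [2];  Q = [1]
  Insert 7 (step 2): P = [2, 7];  Q = [1, 2]
  Insert 5 (step 3): P = [2, 5] / [7];  Q = [1, 2] / [3]
  Insert 1 (step 4): P = [1, 5] / [2] / [7];  Q = [1, 2] / [3] / [4]
  Insert 4 (step 5): P = [1, 4] / [2, 5] / [7];  Q = [1, 2] / [3, 5] / [4]
  Insert 3 (step 6): P = [1, 3] / [2, 4] / [5] / [7];  Q = [1, 2] / [3, 5] / [4] / [6]
  Insert 6 (step 7): P = [1, 3, 6] / [2, 4] / [5] / [7];  Q = [1, 2, 7] / [3, 5] / [4] / [6]
Final shape: (3, 2, 1, 1).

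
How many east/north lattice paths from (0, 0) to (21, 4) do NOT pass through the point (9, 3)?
Number of paths = 9790

Total paths from (0, 0) to (21, 4): C(25, 21) = 12650. Paths through (9, 3): (paths (0, 0) → (9, 3)) × (paths (9, 3) → (21, 4)) = C(12, 9) · C(13, 12) = 220 · 13 = 2860. Avoidance count = 12650 − 2860 = 9790.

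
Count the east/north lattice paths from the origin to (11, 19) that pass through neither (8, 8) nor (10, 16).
Number of paths = 31012280

Inclusion–exclusion. Total paths: C(30, 11) = 54627300. Through P₁: C(16, 8)·C(14, 3) = 4684680. Through P₂: C(26, 10)·C(4, 1) = 21246940. Since P₁ is strictly southwest of P₂, a monotone path through both must visit P₁ then P₂; paths through both = C(16, 8)·C(10, 2)·C(4, 1) = 2316600. Avoid both = 54627300 − 4684680 − 21246940 + 2316600 = 31012280.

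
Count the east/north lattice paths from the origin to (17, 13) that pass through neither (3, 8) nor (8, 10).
Number of paths = 108976770

Inclusion–exclusion. Total paths: C(30, 17) = 119759850. Through P₁: C(11, 3)·C(19, 14) = 1918620. Through P₂: C(18, 8)·C(12, 9) = 9626760. Since P₁ is strictly southwest of P₂, a monotone path through both must visit P₁ then P₂; paths through both = C(11, 3)·C(7, 5)·C(12, 9) = 762300. Avoid both = 119759850 − 1918620 − 9626760 + 762300 = 108976770.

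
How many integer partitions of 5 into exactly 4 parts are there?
p(5, 4 parts) = 1

Partitions of n into exactly k parts ↔ partitions of n − k into at most k parts (subtract 1 from each part). For n = 5, k = 4, the partitions are: 2+1+1+1. Count = 1.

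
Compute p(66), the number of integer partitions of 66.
p(66) = 2323520

Compute p(n) via the recurrence p(n, m) = p(n, m−1) + p(n−m, m), where p(n, m) counts partitions of n with all parts ≤ m and p(n) = p(n, n). The base cases are p(0, m) = 1 and p(n, 0) = 0 for n > 0. Filling the table yields p(66) = 2323520. (Euler's pentagonal recurrence is an alternative.)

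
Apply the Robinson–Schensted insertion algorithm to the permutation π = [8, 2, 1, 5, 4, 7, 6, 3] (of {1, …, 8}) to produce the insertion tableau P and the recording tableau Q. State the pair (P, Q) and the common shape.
P = [1, 3, 6] / [2, 4, 7] / [5] / [8];  Q = [1, 4, 6] / [2, 5, 7] / [3] / [8];  common shape = (3, 3, 1, 1)

Row-insert the values π_1, π_2, … into P one at a time, bumping the leftmost entry strictly greater than the inserted value down to the next row. The recording tableau Q records, in position (i, j), the step at which that cell was added to P.
  Insert 8 (step 1): P = [8];  Q = [1]
  Insert 2 (step 2): P = [2] / [8];  Q = [1] / [2]
  Insert 1 (step 3): P = [1] / [2] / [8];  Q = [1] / [2] / [3]
  Insert 5 (step 4): P = [1, 5] / [2] / [8];  Q = [1, 4] / [2] / [3]
  Insert 4 (step 5): P = [1, 4] / [2, 5] / [8];  Q = [1, 4] / [2, 5] / [3]
  Insert 7 (step 6): P = [1, 4, 7] / [2, 5] / [8];  Q = [1, 4, 6] / [2, 5] / [3]
  Insert 6 (step 7): P = [1, 4, 6] / [2, 5, 7] / [8];  Q = [1, 4, 6] / [2, 5, 7] / [3]
  Insert 3 (step 8): P = [1, 3, 6] / [2, 4, 7] / [5] / [8];  Q = [1, 4, 6] / [2, 5, 7] / [3] / [8]
Final shape: (3, 3, 1, 1).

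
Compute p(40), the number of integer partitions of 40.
p(40) = 37338

Compute p(n) via the recurrence p(n, m) = p(n, m−1) + p(n−m, m), where p(n, m) counts partitions of n with all parts ≤ m and p(n) = p(n, n). The base cases are p(0, m) = 1 and p(n, 0) = 0 for n > 0. Filling the table yields p(40) = 37338. (Euler's pentagonal recurrence is an alternative.)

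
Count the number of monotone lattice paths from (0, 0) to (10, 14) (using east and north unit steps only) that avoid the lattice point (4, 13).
Number of paths = 1944596

Total paths from (0, 0) to (10, 14): C(24, 10) = 1961256. Paths through (4, 13): (paths (0, 0) → (4, 13)) × (paths (4, 13) → (10, 14)) = C(17, 4) · C(7, 6) = 2380 · 7 = 16660. Avoidance count = 1961256 − 16660 = 1944596.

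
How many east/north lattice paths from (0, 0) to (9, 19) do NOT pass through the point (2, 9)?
Number of paths = 5837260

Total paths from (0, 0) to (9, 19): C(28, 9) = 6906900. Paths through (2, 9): (paths (0, 0) → (2, 9)) × (paths (2, 9) → (9, 19)) = C(11, 2) · C(17, 7) = 55 · 19448 = 1069640. Avoidance count = 6906900 − 1069640 = 5837260.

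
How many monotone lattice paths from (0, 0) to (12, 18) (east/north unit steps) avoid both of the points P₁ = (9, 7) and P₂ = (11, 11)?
Number of paths = 78058409

Inclusion–exclusion. Total paths: C(30, 12) = 86493225. Through P₁: C(16, 9)·C(14, 3) = 4164160. Through P₂: C(22, 11)·C(8, 1) = 5643456. Since P₁ is strictly southwest of P₂, a monotone path through both must visit P₁ then P₂; paths through both = C(16, 9)·C(6, 2)·C(8, 1) = 1372800. Avoid both = 86493225 − 4164160 − 5643456 + 1372800 = 78058409.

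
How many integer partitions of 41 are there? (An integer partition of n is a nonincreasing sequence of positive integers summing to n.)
p(41) = 44583

Compute p(n) via the recurrence p(n, m) = p(n, m−1) + p(n−m, m), where p(n, m) counts partitions of n with all parts ≤ m and p(n) = p(n, n). The base cases are p(0, m) = 1 and p(n, 0) = 0 for n > 0. Filling the table yields p(41) = 44583. (Euler's pentagonal recurrence is an alternative.)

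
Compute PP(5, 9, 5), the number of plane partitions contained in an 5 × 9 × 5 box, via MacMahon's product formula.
PP(5, 9, 5) = 1566039386912

Evaluate the triple product over i = 1..5, j = 1..9, k = 1..5. The factors are (2/1) · (3/2) · (4/3) · (5/4) · (6/5) · (3/2) · (4/3) · (5/4) · … (225 factors total). The numerators and denominators telescope so the product is an integer; carrying out the multiplication exactly gives PP(5, 9, 5) = 1566039386912.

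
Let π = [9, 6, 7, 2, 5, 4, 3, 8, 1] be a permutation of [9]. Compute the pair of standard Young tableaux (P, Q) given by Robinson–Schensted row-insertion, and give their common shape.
P = [1, 3, 8] / [2, 7] / [4] / [5] / [6] / [9];  Q = [1, 3, 8] / [2, 5] / [4] / [6] / [7] / [9];  common shape = (3, 2, 1, 1, 1, 1)

Row-insert the values π_1, π_2, … into P one at a time, bumping the leftmost entry strictly greater than the inserted value down to the next row. The recording tableau Q records, in position (i, j), the step at which that cell was added to P.
  Insert 9 (step 1): P = [9];  Q = [1]
  Insert 6 (step 2): P = [6] / [9];  Q = [1] / [2]
  Insert 7 (step 3): P = [6, 7] / [9];  Q = [1, 3] / [2]
  Insert 2 (step 4): P = [2, 7] / [6] / [9];  Q = [1, 3] / [2] / [4]
  Insert 5 (step 5): P = [2, 5] / [6, 7] / [9];  Q = [1, 3] / [2, 5] / [4]
  Insert 4 (step 6): P = [2, 4] / [5, 7] / [6] / [9];  Q = [1, 3] / [2, 5] / [4] / [6]
  Insert 3 (step 7): P = [2, 3] / [4, 7] / [5] / [6] / [9];  Q = [1, 3] / [2, 5] / [4] / [6] / [7]
  Insert 8 (step 8): P = [2, 3, 8] / [4, 7] / [5] / [6] / [9];  Q = [1, 3, 8] / [2, 5] / [4] / [6] / [7]
  Insert 1 (step 9): P = [1, 3, 8] / [2, 7] / [4] / [5] / [6] / [9];  Q = [1, 3, 8] / [2, 5] / [4] / [6] / [7] / [9]
Final shape: (3, 2, 1, 1, 1, 1).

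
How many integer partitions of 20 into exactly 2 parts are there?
p(20, 2 parts) = 10

Partitions of n into exactly k parts are in bijection with partitions of n − k into at most k parts (subtract 1 from each part). So p(20, exactly 2) = p(18, parts ≤ 2). Computing via the recurrence p(m, j) = p(m, j−1) + p(m−j, j) gives 10.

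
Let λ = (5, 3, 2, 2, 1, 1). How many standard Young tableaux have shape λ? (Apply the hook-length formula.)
# SYT of shape (5, 3, 2, 2, 1, 1) = 69498

Hook-length formula: f^λ = n! / Π hook(c), product over all cells c of the Young diagram. For λ = (5, 3, 2, 2, 1, 1), n = 14 boxes. Hook lengths by row (left-to-right, top-to-bottom): [10, 7, 4, 2, 1]; [7, 4, 1]; [5, 2]; [4, 1]; [2]; [1]. Product of hooks = 1254400. So f^λ = 14! / 1254400 = 87178291200 / 1254400 = 69498.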